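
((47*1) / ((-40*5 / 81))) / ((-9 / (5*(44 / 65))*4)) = 4653 / 2600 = 1.79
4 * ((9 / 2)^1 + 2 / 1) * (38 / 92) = 247 / 23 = 10.74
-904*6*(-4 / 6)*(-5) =-18080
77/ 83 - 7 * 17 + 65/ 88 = -857005/ 7304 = -117.33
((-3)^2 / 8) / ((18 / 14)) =7 / 8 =0.88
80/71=1.13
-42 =-42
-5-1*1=-6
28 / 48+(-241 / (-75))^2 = 245449 / 22500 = 10.91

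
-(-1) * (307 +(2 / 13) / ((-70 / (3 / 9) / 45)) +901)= 1207.97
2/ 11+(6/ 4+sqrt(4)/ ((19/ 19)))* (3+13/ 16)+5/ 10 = 4937/ 352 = 14.03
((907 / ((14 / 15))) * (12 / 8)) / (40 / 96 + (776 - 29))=122445 / 62783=1.95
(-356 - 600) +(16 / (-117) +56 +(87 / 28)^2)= -890.48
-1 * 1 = -1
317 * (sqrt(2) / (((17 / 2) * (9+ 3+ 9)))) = 634 * sqrt(2) / 357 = 2.51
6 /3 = 2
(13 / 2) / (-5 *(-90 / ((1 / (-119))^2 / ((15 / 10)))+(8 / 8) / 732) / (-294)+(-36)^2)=-1398852 / 6718040527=-0.00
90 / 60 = 3 / 2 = 1.50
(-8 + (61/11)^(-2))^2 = 878944609/13845841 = 63.48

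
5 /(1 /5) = 25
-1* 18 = -18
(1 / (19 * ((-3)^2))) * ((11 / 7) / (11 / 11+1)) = 0.00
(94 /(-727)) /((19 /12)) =-1128 /13813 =-0.08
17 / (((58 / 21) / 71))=25347 / 58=437.02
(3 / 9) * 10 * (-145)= -1450 / 3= -483.33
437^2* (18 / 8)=1718721 / 4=429680.25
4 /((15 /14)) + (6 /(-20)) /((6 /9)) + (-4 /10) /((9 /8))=527 /180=2.93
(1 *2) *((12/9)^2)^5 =2097152/59049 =35.52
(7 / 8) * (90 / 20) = 63 / 16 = 3.94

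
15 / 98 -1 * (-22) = 2171 / 98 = 22.15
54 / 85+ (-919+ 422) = -42191 / 85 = -496.36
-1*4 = -4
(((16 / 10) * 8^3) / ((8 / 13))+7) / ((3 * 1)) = 6691 / 15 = 446.07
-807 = -807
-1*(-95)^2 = -9025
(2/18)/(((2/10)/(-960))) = -1600/3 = -533.33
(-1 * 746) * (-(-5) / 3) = -3730 / 3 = -1243.33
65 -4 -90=-29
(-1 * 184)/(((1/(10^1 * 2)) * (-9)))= 3680/9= 408.89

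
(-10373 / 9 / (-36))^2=107599129 / 104976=1024.99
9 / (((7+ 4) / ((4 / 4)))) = 9 / 11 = 0.82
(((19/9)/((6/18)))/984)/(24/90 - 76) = -95/1117824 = -0.00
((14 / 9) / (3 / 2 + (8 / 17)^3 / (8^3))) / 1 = 1.04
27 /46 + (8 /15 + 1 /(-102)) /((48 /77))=267779 /187680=1.43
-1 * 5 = -5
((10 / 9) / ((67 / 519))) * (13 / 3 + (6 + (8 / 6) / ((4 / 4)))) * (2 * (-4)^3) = -7750400 / 603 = -12853.07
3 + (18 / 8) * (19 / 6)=81 / 8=10.12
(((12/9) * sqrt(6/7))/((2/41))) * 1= 82 * sqrt(42)/21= 25.31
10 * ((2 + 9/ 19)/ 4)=235/ 38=6.18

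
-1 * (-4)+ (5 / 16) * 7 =99 / 16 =6.19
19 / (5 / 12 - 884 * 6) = -228 / 63643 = -0.00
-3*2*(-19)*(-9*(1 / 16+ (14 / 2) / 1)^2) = -6550497 / 128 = -51175.76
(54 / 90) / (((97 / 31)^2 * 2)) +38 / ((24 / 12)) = 1790593 / 94090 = 19.03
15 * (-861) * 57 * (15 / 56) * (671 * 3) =-3175457175 / 8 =-396932146.88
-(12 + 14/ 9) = -122/ 9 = -13.56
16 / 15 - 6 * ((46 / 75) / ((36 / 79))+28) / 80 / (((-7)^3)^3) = 774789294017 / 726364926000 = 1.07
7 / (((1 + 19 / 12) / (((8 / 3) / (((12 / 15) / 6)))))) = 1680 / 31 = 54.19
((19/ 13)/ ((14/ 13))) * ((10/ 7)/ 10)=19/ 98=0.19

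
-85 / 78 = -1.09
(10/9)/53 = 10/477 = 0.02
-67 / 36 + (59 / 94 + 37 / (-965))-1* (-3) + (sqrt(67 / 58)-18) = -26568259 / 1632780 + sqrt(3886) / 58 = -15.20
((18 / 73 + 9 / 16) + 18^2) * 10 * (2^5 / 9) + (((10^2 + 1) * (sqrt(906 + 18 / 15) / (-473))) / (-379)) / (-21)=843060 / 73 - 606 * sqrt(70) / 6274345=11548.77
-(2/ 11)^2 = -4/ 121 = -0.03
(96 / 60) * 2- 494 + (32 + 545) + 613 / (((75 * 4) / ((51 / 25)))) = 225921 / 2500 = 90.37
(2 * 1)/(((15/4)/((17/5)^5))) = 11358856/46875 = 242.32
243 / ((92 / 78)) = 9477 / 46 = 206.02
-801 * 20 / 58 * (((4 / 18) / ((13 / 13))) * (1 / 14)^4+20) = -1538561245 / 278516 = -5524.14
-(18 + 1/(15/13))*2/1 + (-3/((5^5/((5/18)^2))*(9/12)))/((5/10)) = -382052/10125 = -37.73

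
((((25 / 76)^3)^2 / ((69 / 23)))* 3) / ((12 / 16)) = 244140625 / 144524946432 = 0.00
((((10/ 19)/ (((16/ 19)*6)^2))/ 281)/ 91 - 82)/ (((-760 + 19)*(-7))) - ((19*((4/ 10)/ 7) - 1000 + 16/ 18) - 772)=5409063176165851/ 3055951342080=1770.01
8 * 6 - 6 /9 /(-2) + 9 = 172 /3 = 57.33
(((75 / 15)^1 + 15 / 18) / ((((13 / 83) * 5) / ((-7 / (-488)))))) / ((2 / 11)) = 44737 / 76128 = 0.59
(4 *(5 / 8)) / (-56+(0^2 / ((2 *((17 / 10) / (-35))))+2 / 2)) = -1 / 22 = -0.05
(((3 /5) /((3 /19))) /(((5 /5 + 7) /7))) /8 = 0.42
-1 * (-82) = 82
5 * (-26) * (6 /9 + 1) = -650 /3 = -216.67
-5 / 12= -0.42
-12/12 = -1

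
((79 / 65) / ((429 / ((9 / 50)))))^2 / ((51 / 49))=917427 / 3671873562500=0.00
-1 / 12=-0.08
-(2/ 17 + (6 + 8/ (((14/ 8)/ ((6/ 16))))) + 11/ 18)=-18085/ 2142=-8.44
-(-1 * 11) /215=11 /215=0.05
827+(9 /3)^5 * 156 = 38735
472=472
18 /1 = 18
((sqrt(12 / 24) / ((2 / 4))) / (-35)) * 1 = -sqrt(2) / 35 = -0.04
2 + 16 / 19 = 54 / 19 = 2.84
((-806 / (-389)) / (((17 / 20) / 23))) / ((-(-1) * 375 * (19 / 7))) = 519064 / 9423525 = 0.06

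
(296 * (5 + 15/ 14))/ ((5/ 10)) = 25160/ 7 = 3594.29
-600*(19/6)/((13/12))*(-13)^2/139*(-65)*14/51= 38048.24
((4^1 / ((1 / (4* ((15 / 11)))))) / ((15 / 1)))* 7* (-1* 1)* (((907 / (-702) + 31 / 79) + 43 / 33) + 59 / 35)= -356845096 / 16776045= -21.27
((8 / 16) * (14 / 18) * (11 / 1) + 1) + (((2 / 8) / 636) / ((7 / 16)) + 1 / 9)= 35993 / 6678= 5.39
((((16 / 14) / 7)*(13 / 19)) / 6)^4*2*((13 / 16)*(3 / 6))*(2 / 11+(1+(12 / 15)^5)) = 16224018928 / 110096331633028125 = 0.00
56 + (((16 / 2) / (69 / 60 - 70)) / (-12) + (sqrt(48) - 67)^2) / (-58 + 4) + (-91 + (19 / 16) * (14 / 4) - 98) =-759745243 / 3569184 + 268 * sqrt(3) / 27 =-195.67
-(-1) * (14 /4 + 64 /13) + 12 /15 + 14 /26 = 1269 /130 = 9.76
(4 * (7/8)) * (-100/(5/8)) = -560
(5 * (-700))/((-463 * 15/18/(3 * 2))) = 25200/463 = 54.43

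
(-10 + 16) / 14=3 / 7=0.43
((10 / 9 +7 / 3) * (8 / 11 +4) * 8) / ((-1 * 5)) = -12896 / 495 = -26.05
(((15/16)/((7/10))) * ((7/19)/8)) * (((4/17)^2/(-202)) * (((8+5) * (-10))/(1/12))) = 14625/554591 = 0.03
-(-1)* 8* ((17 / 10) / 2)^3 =4.91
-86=-86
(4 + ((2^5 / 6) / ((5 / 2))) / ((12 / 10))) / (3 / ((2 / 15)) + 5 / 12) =208 / 825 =0.25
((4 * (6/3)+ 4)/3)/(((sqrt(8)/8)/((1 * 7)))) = 56 * sqrt(2) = 79.20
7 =7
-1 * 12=-12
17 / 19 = 0.89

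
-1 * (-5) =5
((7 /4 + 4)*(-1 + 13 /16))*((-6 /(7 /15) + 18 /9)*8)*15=1404.64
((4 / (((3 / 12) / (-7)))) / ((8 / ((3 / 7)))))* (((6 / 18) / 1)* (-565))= 1130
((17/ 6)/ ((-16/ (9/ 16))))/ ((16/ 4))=-51/ 2048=-0.02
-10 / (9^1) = -10 / 9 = -1.11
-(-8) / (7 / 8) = 64 / 7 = 9.14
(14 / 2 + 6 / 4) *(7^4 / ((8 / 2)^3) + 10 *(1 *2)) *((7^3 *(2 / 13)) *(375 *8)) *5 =40244833125 / 104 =386969549.28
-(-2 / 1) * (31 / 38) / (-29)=-31 / 551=-0.06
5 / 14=0.36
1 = 1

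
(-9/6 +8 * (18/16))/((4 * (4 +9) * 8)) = 15/832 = 0.02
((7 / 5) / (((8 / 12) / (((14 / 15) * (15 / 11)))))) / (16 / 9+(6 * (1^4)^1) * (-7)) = -1323 / 19910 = -0.07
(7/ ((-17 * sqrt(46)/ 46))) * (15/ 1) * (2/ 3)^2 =-140 * sqrt(46)/ 51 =-18.62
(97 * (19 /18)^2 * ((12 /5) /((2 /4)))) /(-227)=-70034 /30645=-2.29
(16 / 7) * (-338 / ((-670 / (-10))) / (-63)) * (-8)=-43264 / 29547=-1.46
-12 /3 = -4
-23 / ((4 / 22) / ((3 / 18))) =-253 / 12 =-21.08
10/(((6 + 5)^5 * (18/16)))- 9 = -9.00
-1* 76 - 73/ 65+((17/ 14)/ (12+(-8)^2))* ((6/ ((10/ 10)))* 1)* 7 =-377673/ 4940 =-76.45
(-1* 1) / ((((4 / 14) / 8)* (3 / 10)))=-280 / 3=-93.33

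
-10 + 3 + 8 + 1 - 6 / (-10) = 2.60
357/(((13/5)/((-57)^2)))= 5799465/13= 446112.69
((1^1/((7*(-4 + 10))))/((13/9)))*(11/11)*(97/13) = 291/2366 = 0.12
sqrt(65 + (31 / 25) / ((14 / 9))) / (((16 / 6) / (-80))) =-3*sqrt(322406) / 7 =-243.35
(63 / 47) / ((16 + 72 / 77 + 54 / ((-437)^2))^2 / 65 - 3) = 885444010049654055 / 932988155663130647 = 0.95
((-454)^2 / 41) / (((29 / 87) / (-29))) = -17932092 / 41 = -437368.10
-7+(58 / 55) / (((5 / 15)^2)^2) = 4313 / 55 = 78.42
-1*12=-12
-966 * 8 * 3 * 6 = -139104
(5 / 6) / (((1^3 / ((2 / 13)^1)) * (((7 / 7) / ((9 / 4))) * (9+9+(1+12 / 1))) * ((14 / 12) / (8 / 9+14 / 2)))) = 0.06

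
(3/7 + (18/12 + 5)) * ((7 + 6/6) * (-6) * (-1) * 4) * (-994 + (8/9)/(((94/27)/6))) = -434367552/329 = -1320266.12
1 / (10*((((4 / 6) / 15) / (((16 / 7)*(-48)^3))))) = -3981312 / 7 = -568758.86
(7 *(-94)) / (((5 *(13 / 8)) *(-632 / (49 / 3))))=32242 / 15405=2.09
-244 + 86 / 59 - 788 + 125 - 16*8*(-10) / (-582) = -15585017 / 17169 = -907.74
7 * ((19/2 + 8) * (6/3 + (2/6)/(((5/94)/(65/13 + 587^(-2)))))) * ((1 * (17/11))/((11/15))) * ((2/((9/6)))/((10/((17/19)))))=1026.61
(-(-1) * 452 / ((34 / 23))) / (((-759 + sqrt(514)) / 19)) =-3945282 / 514981 - 5198 * sqrt(514) / 514981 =-7.89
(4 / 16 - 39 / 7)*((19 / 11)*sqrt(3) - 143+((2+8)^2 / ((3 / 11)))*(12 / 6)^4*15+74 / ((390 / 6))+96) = -121690833 / 260 - 2831*sqrt(3) / 308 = -468057.59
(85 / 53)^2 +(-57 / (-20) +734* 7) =288957453 / 56180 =5143.42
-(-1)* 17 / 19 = 17 / 19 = 0.89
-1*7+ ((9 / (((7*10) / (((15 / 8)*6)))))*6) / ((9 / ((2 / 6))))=-187 / 28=-6.68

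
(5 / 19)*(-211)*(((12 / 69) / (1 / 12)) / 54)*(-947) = 7992680 / 3933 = 2032.21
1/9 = 0.11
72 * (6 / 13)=432 / 13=33.23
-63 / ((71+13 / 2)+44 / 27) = -3402 / 4273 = -0.80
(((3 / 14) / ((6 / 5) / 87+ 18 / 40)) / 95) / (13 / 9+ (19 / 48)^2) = 400896 / 131981353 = 0.00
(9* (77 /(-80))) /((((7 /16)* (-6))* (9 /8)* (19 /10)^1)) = 88 /57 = 1.54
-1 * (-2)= 2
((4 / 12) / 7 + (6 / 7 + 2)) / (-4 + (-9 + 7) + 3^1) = -0.97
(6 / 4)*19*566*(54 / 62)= 435537 / 31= 14049.58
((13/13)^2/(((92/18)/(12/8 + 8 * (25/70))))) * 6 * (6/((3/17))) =27999/161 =173.91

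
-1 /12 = -0.08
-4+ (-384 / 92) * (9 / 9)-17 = -579 / 23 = -25.17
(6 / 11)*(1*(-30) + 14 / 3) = -152 / 11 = -13.82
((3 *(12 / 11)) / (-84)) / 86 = -3 / 6622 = -0.00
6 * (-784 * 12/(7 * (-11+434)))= -896/47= -19.06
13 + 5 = 18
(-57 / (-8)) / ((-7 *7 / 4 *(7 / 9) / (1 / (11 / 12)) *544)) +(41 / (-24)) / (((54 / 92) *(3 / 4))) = -968133385 / 249380208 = -3.88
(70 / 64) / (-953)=-35 / 30496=-0.00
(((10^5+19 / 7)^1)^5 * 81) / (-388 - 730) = -13615517669799352374046204064019 / 18790226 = -724606381519804624704684.50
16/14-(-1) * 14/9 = 170/63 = 2.70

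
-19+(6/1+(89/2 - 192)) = -321/2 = -160.50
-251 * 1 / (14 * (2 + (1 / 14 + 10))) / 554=-251 / 93626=-0.00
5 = 5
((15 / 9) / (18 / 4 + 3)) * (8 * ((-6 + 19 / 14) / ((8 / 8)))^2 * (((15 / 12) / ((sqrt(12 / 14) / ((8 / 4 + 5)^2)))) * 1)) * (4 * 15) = 211250 * sqrt(42) / 9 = 152117.39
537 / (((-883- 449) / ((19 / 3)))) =-3401 / 1332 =-2.55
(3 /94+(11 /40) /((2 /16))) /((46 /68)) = 17833 /5405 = 3.30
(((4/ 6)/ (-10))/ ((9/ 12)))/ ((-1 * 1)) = 4/ 45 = 0.09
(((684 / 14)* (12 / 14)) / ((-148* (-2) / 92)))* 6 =141588 / 1813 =78.10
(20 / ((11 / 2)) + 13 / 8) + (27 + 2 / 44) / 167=79701 / 14696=5.42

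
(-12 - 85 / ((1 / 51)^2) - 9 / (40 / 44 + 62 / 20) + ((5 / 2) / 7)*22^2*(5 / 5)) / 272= -812.23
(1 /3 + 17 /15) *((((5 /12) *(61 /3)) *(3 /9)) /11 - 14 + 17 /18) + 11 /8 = -11273 /648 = -17.40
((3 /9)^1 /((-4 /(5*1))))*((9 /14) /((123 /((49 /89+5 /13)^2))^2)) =-856621677610 /63258726406740501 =-0.00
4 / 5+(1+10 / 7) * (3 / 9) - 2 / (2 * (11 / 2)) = 1649 / 1155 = 1.43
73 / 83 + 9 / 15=614 / 415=1.48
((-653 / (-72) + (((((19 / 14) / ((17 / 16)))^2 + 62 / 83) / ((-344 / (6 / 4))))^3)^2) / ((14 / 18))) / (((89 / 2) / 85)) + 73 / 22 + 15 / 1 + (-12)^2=162553437261192718934382072841121815374252916324817555639 / 880611922797107171760777487612301058384648937100935168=184.59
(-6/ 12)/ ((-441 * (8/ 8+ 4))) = 1/ 4410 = 0.00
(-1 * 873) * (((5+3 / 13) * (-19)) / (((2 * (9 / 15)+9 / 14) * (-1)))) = -26318040 / 559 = -47080.57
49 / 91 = 7 / 13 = 0.54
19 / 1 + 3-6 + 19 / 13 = 227 / 13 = 17.46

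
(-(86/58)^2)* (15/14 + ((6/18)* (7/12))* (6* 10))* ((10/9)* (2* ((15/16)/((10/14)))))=-4946075/60552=-81.68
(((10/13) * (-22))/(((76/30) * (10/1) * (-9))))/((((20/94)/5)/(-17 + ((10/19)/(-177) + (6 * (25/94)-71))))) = -751168715/4983966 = -150.72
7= 7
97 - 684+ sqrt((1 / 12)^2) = -7043 / 12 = -586.92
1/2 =0.50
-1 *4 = -4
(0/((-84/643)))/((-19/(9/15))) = 0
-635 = -635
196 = 196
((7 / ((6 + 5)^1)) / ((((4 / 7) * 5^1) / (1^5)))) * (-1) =-49 / 220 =-0.22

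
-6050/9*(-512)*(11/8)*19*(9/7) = 80924800/7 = 11560685.71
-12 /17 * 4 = -2.82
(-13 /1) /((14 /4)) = -3.71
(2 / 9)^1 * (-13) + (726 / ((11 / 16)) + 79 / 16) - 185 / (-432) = 228631 / 216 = 1058.48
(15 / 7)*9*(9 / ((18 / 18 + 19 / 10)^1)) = 12150 / 203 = 59.85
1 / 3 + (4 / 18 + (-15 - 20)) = -34.44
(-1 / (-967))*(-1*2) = -2 / 967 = -0.00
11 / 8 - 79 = -621 / 8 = -77.62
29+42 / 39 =391 / 13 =30.08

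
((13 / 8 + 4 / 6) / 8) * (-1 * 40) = -275 / 24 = -11.46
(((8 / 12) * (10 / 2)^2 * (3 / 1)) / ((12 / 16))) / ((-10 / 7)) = -140 / 3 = -46.67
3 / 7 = 0.43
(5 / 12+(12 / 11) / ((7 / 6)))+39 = 37285 / 924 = 40.35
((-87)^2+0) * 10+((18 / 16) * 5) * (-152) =74835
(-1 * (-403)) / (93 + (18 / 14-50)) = 91 / 10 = 9.10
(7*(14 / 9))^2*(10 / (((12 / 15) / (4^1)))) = 480200 / 81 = 5928.40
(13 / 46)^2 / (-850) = -169 / 1798600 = -0.00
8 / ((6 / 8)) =32 / 3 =10.67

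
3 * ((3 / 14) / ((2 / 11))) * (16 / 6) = 66 / 7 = 9.43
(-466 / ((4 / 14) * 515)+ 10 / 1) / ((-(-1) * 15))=1173 / 2575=0.46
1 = 1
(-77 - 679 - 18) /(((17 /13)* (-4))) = 5031 /34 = 147.97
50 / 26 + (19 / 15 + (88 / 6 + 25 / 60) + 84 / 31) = 169121 / 8060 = 20.98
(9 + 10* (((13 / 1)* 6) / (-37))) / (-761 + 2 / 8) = 1788 / 112591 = 0.02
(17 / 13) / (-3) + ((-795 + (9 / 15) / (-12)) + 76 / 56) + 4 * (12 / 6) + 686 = -546703 / 5460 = -100.13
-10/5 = -2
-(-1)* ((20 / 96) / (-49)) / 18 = -5 / 21168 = -0.00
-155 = -155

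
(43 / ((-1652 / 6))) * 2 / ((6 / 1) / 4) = -86 / 413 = -0.21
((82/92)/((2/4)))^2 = 1681/529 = 3.18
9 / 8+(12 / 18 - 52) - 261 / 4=-2771 / 24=-115.46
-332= -332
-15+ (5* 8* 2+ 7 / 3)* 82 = 20209 / 3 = 6736.33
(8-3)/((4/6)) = 15/2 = 7.50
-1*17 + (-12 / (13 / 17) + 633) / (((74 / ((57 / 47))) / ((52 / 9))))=72087 / 1739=41.45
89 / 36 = 2.47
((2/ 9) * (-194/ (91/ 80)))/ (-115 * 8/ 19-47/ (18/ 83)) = 1179520/ 8251789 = 0.14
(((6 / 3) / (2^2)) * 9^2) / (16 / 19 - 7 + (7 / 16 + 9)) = 12312 / 997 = 12.35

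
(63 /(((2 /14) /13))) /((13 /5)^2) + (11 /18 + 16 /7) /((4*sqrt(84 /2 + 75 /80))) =365*sqrt(687) /86562 + 11025 /13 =848.19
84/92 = 21/23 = 0.91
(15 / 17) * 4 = 60 / 17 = 3.53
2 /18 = 1 /9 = 0.11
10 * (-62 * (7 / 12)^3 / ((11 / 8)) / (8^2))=-53165 / 38016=-1.40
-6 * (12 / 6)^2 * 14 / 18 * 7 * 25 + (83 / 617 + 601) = -4933900 / 1851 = -2665.53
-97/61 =-1.59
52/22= 26/11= 2.36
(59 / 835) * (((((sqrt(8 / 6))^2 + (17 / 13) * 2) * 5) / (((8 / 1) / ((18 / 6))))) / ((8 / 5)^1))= 22715 / 69472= 0.33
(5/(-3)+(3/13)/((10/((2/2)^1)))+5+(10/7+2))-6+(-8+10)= 7603/2730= 2.78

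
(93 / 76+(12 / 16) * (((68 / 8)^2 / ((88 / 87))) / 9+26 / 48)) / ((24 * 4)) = 202843 / 2568192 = 0.08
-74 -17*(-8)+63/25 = 1613/25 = 64.52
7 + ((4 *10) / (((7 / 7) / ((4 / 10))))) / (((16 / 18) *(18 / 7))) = 14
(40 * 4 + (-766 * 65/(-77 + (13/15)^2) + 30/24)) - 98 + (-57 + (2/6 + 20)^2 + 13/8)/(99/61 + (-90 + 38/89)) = 105009704319325/147449952648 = 712.17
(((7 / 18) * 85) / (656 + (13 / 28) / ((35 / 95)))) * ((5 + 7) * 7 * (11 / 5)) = 3591896 / 386469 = 9.29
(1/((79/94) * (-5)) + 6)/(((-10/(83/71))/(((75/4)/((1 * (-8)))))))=141681/89744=1.58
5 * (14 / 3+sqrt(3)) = 5 * sqrt(3)+70 / 3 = 31.99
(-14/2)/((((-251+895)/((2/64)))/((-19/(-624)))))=-19/1837056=-0.00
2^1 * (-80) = -160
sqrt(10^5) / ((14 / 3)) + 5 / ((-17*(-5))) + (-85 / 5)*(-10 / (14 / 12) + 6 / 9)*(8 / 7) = 150*sqrt(10) / 7 + 383939 / 2499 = 221.40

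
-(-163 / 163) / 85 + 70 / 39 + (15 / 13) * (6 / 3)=13639 / 3315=4.11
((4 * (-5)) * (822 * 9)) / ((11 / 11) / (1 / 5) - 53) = 3082.50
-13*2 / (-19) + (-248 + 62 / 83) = -387760 / 1577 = -245.88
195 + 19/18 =3529/18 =196.06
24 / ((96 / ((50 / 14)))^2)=625 / 18816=0.03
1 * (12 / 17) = 12 / 17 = 0.71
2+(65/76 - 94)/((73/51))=-349933/5548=-63.07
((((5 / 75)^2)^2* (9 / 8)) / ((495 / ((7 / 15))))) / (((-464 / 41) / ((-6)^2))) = -287 / 4306500000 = -0.00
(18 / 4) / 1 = 9 / 2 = 4.50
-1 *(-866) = 866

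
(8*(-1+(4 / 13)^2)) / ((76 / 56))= -17136 / 3211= -5.34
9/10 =0.90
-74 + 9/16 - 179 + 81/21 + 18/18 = -27729/112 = -247.58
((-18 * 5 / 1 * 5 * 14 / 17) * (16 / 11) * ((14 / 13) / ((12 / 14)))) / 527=-1646400 / 1281137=-1.29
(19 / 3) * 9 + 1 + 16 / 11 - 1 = 643 / 11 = 58.45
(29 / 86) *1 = 29 / 86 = 0.34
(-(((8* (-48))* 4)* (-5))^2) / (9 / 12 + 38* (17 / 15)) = -3538944000 / 2629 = -1346117.92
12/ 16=0.75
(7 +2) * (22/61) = 198/61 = 3.25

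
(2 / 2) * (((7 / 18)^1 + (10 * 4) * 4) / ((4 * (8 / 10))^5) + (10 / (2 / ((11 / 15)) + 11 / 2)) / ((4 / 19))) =21356673935 / 3416260608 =6.25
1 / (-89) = -1 / 89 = -0.01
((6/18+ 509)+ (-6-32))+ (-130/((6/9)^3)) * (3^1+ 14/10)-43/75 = -72987/50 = -1459.74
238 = 238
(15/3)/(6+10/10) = 5/7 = 0.71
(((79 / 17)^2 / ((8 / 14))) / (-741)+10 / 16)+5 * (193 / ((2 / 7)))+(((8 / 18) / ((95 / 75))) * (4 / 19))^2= 119085245333927 / 35252351784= 3378.08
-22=-22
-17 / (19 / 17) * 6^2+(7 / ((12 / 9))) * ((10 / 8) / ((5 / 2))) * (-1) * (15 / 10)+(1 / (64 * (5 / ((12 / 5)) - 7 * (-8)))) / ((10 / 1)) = -551.52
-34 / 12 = -17 / 6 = -2.83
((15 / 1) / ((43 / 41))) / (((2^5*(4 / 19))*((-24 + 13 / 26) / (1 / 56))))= -11685 / 7243264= -0.00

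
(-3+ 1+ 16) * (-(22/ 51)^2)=-6776/ 2601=-2.61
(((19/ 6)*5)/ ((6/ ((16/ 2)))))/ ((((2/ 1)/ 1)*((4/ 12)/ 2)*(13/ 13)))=190/ 3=63.33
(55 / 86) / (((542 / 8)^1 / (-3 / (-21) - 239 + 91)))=-113850 / 81571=-1.40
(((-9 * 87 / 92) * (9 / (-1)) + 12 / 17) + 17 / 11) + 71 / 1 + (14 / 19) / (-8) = 12237997 / 81719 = 149.76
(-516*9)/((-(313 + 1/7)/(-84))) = -170667/137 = -1245.74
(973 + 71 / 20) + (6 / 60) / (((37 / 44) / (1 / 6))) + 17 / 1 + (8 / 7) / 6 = 3088607 / 3108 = 993.76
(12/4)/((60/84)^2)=147/25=5.88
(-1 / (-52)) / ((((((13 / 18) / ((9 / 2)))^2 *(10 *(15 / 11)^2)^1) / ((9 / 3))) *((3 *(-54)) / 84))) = -68607 / 1098500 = -0.06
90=90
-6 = -6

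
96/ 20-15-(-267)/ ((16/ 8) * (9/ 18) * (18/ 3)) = 34.30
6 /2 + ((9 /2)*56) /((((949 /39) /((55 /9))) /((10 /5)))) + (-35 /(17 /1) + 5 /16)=2538173 /19856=127.83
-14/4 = -7/2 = -3.50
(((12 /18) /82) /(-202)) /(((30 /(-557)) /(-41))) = -557 /18180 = -0.03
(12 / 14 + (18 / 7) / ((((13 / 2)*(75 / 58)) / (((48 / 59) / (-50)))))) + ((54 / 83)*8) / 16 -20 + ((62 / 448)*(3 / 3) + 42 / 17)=-2456566937133 / 151513180000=-16.21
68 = 68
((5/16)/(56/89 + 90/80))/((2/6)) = 1335/2498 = 0.53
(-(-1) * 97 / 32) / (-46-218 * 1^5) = -97 / 8448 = -0.01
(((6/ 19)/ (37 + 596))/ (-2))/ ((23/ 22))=-22/ 92207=-0.00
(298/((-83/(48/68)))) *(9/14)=-16092/9877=-1.63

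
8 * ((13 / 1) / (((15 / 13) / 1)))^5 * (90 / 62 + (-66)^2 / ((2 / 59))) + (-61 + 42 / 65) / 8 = 16922696747899159963 / 90675000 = 186630237087.39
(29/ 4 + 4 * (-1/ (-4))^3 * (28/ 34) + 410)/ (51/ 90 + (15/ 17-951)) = -29355/ 66796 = -0.44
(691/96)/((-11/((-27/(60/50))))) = 10365/704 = 14.72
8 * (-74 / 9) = -65.78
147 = 147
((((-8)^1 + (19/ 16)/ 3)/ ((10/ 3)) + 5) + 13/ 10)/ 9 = 643/ 1440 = 0.45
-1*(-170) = 170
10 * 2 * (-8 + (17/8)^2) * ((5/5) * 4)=-278.75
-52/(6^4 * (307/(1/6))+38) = -26/1193635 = -0.00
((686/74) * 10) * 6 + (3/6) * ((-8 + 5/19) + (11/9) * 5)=3514037/6327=555.40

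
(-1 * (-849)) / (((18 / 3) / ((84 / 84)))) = 283 / 2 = 141.50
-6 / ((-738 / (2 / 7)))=2 / 861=0.00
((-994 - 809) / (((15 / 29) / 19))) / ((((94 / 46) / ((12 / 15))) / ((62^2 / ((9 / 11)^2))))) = -14170417550608 / 95175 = -148888022.60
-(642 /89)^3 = -264609288 /704969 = -375.35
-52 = -52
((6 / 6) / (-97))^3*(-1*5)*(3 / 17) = 15 / 15515441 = 0.00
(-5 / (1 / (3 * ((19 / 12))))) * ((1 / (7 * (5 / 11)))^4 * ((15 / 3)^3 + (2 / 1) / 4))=-69822929 / 2401000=-29.08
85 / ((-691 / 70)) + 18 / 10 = -23531 / 3455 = -6.81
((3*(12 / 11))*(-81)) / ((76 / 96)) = -69984 / 209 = -334.85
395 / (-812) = -395 / 812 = -0.49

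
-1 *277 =-277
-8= -8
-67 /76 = -0.88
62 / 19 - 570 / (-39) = 4416 / 247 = 17.88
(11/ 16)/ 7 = 11/ 112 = 0.10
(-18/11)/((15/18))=-108/55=-1.96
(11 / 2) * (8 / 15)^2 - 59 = -12923 / 225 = -57.44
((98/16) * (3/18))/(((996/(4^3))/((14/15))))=686/11205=0.06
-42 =-42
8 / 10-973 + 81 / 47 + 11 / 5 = -45509 / 47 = -968.28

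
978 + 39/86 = 84147/86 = 978.45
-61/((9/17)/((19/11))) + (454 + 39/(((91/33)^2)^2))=133508967808/522224703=255.65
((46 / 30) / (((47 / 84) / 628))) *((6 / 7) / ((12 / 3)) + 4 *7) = 2282152 / 47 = 48556.43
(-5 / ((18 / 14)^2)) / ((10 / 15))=-245 / 54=-4.54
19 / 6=3.17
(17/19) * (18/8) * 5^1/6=1.68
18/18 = 1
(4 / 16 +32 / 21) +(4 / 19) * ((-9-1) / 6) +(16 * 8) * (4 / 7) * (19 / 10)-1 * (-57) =525069 / 2660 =197.39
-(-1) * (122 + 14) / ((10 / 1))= 68 / 5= 13.60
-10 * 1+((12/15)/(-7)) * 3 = -362/35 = -10.34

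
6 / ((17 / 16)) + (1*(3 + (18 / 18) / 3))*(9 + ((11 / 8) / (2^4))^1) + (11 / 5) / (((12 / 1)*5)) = 978389 / 27200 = 35.97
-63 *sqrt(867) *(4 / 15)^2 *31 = -59024 *sqrt(3) / 25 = -4089.30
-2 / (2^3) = -1 / 4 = -0.25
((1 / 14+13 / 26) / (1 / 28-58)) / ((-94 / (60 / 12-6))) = -8 / 76281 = -0.00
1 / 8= 0.12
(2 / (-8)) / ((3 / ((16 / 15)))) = -4 / 45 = -0.09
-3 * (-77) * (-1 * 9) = -2079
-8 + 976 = 968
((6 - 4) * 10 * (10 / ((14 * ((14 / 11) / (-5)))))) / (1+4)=-550 / 49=-11.22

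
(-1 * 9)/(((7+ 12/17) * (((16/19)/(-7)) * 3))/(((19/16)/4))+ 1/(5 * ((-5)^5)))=6041109375/6288042959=0.96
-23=-23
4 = 4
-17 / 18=-0.94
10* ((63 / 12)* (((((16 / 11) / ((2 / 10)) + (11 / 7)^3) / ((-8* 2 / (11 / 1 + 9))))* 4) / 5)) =-631215 / 1078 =-585.54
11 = 11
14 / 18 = 7 / 9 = 0.78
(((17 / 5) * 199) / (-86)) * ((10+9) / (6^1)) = -64277 / 2580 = -24.91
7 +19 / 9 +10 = 19.11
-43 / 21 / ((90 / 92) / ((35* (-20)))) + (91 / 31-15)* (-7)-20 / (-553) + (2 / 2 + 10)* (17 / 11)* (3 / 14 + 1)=1453675903 / 925722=1570.32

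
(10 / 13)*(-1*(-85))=65.38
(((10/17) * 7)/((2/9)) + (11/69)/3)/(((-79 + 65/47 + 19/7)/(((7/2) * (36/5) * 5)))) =-301195552/9635413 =-31.26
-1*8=-8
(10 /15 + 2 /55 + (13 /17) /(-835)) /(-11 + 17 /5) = -328895 /3560106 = -0.09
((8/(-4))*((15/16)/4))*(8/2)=-1.88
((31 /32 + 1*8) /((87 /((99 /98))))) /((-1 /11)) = -14883 /12992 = -1.15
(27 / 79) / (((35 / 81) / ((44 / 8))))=24057 / 5530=4.35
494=494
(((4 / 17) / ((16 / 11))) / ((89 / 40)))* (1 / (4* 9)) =55 / 27234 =0.00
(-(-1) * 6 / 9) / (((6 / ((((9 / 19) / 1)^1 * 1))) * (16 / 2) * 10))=1 / 1520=0.00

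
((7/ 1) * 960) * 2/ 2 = 6720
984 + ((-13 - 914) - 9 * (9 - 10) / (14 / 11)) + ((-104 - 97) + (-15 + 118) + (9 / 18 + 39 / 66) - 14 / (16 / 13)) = -27235 / 616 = -44.21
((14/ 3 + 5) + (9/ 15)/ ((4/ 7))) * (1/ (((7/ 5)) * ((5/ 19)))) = 29.09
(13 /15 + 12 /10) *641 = 19871 /15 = 1324.73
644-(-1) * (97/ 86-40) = 52041/ 86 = 605.13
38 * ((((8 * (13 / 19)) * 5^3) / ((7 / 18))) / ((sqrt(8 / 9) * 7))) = 351000 * sqrt(2) / 49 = 10130.39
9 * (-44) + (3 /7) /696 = -643103 /1624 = -396.00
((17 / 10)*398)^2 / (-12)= -11444689 / 300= -38148.96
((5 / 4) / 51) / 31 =0.00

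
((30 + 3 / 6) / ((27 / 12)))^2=14884 / 81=183.75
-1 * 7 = -7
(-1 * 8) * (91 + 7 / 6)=-2212 / 3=-737.33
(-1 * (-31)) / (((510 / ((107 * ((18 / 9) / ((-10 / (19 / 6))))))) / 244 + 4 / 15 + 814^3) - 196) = 57666045 / 1003301657543537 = 0.00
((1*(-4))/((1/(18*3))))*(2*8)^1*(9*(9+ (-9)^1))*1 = 0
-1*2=-2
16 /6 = 8 /3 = 2.67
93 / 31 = 3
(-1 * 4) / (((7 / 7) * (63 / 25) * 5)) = -20 / 63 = -0.32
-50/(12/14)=-175/3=-58.33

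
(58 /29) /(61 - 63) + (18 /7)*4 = 65 /7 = 9.29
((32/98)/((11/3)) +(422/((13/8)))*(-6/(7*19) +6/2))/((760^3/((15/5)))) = 4789359/913159247000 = 0.00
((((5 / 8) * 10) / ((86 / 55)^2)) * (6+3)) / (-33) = -0.70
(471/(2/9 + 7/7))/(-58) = -4239/638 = -6.64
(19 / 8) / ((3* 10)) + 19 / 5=931 / 240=3.88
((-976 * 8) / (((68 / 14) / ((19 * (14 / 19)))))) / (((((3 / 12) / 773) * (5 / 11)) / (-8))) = 104101752832 / 85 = 1224726503.91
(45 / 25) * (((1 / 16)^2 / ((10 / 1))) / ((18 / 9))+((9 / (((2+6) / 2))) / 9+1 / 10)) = 16137 / 25600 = 0.63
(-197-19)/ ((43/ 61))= -13176/ 43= -306.42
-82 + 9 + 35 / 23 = -1644 / 23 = -71.48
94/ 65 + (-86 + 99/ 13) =-5001/ 65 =-76.94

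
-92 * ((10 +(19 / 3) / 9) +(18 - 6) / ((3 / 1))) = -36524 / 27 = -1352.74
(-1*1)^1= -1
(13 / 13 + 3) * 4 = 16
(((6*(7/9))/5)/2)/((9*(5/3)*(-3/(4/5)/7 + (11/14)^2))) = 343/900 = 0.38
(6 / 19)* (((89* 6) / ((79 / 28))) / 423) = 9968 / 70547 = 0.14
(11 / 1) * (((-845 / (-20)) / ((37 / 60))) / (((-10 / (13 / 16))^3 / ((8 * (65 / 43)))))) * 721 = -114844266537 / 32583680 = -3524.59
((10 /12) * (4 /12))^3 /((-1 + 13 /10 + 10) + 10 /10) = 0.00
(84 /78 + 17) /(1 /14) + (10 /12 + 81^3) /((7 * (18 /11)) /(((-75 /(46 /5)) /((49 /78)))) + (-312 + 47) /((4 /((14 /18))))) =-4334817679180 /438439729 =-9886.92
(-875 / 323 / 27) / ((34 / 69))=-20125 / 98838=-0.20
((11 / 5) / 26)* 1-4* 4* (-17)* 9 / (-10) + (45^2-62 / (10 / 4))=228213 / 130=1755.48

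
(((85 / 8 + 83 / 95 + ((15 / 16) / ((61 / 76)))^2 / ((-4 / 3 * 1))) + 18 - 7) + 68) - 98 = -192856493 / 22623680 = -8.52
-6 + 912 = 906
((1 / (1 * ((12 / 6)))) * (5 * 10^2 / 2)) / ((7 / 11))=1375 / 7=196.43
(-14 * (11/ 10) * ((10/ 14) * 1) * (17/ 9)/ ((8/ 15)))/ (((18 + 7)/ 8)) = -187/ 15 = -12.47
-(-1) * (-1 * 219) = -219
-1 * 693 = -693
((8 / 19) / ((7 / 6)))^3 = 110592 / 2352637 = 0.05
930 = 930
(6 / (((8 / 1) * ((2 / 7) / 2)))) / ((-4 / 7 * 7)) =-21 / 16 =-1.31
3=3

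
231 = 231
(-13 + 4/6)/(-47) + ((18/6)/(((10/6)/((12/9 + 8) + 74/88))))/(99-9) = 144521/310200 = 0.47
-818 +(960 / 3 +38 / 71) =-35320 / 71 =-497.46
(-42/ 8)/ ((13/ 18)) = -189/ 26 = -7.27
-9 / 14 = -0.64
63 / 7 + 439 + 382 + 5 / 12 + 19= 10193 / 12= 849.42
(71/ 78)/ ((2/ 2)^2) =71/ 78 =0.91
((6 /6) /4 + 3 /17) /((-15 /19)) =-551 /1020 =-0.54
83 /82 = 1.01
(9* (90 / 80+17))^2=1703025 / 64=26609.77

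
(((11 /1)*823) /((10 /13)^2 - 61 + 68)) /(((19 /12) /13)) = 238673292 /24377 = 9790.92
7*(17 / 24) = 119 / 24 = 4.96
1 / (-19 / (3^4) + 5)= 81 / 386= 0.21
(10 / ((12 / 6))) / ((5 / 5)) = 5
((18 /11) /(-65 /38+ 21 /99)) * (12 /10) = -12312 /9395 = -1.31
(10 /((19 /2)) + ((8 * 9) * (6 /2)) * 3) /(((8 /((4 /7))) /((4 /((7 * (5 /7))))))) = 24664 /665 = 37.09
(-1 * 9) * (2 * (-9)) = 162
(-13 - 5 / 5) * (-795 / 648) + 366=41383 / 108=383.18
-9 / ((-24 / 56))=21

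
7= 7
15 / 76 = 0.20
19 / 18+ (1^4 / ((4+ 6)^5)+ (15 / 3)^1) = 5450009 / 900000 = 6.06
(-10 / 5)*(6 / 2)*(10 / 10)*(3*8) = -144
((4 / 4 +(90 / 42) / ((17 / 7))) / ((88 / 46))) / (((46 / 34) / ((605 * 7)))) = 3080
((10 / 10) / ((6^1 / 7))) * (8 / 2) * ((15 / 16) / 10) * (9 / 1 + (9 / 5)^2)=1071 / 200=5.36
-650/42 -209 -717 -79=-21430/21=-1020.48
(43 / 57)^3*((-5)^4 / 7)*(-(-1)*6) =99383750 / 432117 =229.99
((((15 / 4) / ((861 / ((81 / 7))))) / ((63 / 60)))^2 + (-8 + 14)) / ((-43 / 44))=-52230791316 / 8504022667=-6.14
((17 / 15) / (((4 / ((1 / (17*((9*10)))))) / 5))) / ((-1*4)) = -1 / 4320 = -0.00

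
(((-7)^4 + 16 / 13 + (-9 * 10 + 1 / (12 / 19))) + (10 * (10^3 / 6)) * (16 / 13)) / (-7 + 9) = 226985 / 104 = 2182.55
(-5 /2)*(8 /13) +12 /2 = 58 /13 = 4.46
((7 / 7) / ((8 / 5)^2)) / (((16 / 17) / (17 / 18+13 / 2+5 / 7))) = 109225 / 32256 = 3.39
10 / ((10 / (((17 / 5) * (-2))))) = -6.80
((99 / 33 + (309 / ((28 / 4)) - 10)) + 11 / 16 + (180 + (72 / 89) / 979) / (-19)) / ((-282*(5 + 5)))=-5257737869 / 522869645760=-0.01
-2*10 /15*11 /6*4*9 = -88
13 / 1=13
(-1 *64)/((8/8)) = -64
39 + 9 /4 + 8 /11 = 1847 /44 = 41.98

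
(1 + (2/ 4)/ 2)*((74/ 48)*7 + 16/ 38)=25565/ 1824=14.02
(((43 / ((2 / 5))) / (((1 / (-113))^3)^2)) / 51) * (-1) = -447619626810935 / 102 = -4388427713832.70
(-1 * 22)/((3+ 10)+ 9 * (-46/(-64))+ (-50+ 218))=-704/5999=-0.12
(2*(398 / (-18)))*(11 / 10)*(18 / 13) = -4378 / 65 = -67.35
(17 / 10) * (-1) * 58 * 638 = -62906.80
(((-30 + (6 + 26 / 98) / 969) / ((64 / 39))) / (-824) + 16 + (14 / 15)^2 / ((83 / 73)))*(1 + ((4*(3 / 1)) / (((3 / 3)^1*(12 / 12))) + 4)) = 261682170285901 / 916890508800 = 285.40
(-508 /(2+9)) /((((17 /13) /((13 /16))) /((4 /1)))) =-21463 /187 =-114.78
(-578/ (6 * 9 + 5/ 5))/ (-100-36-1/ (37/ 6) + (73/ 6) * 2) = 64158/ 682715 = 0.09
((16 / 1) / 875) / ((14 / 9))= 72 / 6125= 0.01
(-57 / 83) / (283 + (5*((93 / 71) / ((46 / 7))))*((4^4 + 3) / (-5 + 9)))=-744648 / 376833031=-0.00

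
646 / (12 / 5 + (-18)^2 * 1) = 95 / 48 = 1.98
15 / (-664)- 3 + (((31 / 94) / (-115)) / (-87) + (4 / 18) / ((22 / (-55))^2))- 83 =-79277044519 / 936708120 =-84.63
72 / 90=4 / 5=0.80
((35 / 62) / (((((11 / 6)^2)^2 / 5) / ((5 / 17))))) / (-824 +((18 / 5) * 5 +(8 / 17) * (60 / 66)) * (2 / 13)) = -1842750 / 20591838443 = -0.00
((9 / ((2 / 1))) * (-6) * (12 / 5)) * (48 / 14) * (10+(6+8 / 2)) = -31104 / 7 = -4443.43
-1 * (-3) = 3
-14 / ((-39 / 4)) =56 / 39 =1.44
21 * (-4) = -84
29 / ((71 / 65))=1885 / 71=26.55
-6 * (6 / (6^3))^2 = -1 / 216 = -0.00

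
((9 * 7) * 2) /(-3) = -42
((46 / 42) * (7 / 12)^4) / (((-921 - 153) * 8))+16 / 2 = 4275921199 / 534491136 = 8.00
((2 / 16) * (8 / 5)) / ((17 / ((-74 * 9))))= -666 / 85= -7.84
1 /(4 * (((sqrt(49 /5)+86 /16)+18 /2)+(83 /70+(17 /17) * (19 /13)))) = 56384510 /3709319441- 4637360 * sqrt(5) /3709319441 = 0.01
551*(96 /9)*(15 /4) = 22040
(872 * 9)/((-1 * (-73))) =107.51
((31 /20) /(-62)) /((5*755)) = -1 /151000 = -0.00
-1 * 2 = -2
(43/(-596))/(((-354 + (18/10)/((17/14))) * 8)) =3655/142868352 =0.00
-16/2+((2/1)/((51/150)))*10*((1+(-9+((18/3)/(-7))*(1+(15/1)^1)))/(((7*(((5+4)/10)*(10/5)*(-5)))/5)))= 700024/7497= 93.37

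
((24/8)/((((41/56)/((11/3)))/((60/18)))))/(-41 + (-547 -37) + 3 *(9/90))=-61600/768381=-0.08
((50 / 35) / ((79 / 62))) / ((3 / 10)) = 3.74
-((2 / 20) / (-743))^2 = -1 / 55204900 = -0.00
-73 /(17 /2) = -146 /17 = -8.59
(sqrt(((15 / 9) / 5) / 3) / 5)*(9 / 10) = 3 / 50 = 0.06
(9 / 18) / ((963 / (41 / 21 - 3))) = -11 / 20223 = -0.00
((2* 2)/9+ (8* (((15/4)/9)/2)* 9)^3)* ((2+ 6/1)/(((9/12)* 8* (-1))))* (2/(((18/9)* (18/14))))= -850612/243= -3500.46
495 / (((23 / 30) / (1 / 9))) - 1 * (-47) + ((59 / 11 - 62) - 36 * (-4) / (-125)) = 1927568 / 31625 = 60.95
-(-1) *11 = 11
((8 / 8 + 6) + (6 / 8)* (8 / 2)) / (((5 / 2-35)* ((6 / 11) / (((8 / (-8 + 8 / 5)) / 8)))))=55 / 624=0.09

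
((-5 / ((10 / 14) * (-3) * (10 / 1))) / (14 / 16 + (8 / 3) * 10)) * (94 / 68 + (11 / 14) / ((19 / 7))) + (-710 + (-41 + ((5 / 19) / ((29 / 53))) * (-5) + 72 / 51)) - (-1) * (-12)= -4730241146 / 6191587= -763.98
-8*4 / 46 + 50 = 1134 / 23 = 49.30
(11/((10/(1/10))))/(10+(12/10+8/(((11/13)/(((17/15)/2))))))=363/54640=0.01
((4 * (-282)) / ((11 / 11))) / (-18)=188 / 3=62.67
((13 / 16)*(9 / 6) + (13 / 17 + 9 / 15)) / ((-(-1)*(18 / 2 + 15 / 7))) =49189 / 212160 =0.23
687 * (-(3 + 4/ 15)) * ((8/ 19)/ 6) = -44884/ 285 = -157.49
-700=-700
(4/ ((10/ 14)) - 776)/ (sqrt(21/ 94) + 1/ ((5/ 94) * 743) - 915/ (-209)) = -192234771741119976/ 1086075940482529 + 464436648626940 * sqrt(1974)/ 1086075940482529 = -158.00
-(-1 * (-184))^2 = -33856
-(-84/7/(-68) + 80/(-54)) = 599/459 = 1.31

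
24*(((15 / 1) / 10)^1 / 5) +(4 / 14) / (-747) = 7.20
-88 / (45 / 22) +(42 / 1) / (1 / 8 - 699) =-43.08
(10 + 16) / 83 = 26 / 83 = 0.31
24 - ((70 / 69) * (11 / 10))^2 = 108335 / 4761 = 22.75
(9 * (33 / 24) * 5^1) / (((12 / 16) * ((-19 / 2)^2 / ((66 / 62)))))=10890 / 11191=0.97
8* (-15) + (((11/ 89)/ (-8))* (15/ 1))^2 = -119.95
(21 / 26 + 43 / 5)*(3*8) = 14676 / 65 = 225.78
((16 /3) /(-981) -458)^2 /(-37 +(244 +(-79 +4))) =454215342025 /285821217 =1589.16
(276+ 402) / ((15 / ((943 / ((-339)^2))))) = 1886 / 5085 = 0.37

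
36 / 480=3 / 40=0.08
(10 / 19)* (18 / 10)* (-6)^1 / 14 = -54 / 133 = -0.41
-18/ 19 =-0.95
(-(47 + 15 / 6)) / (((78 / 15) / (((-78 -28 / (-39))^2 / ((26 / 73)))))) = -9118261735 / 57122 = -159627.84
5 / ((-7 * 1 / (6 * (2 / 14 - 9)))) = 1860 / 49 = 37.96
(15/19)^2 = 225/361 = 0.62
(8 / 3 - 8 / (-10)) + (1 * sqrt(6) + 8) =sqrt(6) + 172 / 15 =13.92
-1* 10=-10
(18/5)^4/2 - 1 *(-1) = 84.98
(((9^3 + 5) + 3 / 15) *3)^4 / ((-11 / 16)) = -235365356651144976 / 6875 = -34234960967439.27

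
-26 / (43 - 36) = -26 / 7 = -3.71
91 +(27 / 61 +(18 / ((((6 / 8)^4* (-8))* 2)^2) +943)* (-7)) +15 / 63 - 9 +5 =-2029015934 / 311283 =-6518.24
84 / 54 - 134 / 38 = -337 / 171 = -1.97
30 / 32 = 15 / 16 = 0.94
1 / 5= 0.20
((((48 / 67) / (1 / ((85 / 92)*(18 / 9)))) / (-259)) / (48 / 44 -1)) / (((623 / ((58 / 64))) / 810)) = -32944725 / 497302274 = -0.07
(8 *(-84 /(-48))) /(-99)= -14 /99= -0.14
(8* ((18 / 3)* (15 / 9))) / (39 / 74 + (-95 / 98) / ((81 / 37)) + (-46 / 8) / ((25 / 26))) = -587412000 / 43290647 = -13.57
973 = 973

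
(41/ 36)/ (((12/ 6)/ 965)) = 39565/ 72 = 549.51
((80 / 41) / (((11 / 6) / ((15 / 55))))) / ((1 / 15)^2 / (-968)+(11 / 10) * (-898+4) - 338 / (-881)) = -2283552000 / 7733540810641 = -0.00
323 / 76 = 17 / 4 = 4.25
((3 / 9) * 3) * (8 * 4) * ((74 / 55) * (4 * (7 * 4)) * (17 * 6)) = 27052032 / 55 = 491855.13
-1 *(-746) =746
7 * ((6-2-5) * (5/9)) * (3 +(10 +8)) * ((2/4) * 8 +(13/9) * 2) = -15190/27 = -562.59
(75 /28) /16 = 75 /448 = 0.17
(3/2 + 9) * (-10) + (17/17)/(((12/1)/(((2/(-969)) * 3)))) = -203491/1938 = -105.00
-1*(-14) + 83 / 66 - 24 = -577 / 66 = -8.74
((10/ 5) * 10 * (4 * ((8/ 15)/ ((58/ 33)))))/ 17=1.43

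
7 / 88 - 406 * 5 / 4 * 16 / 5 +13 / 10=-713953 / 440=-1622.62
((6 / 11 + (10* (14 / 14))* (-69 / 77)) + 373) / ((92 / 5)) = 140365 / 7084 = 19.81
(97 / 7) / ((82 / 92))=4462 / 287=15.55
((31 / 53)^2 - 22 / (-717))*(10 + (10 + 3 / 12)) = 20272545 / 2685404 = 7.55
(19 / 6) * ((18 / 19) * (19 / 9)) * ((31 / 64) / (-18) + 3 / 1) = 65075 / 3456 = 18.83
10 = 10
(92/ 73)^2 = 8464/ 5329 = 1.59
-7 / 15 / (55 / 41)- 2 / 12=-283 / 550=-0.51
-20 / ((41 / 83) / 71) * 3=-8623.90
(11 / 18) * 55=605 / 18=33.61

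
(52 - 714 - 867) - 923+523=-1929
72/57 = 24/19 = 1.26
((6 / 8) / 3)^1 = 1 / 4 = 0.25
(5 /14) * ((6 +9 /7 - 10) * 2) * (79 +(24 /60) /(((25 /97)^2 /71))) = -30076107 /30625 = -982.08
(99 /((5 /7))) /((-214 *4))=-693 /4280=-0.16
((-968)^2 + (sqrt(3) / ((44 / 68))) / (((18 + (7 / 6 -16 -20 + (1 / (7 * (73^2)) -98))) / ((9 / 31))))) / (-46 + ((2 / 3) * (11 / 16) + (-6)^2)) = -22488576 / 229 + 821859696 * sqrt(3) / 2007024814729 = -98203.39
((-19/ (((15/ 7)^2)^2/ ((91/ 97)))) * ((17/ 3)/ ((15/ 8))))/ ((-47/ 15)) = 564580744/ 692398125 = 0.82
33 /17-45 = -43.06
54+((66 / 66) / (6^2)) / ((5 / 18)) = 541 / 10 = 54.10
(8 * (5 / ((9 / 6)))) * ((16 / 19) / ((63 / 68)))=87040 / 3591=24.24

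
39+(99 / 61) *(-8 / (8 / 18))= 597 / 61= 9.79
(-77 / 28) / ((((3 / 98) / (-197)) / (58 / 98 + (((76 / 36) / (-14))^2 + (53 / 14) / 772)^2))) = 10487.36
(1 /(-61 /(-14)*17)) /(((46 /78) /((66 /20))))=9009 /119255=0.08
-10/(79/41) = -410/79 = -5.19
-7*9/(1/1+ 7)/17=-63/136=-0.46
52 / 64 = 13 / 16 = 0.81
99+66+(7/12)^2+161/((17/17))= 46993/144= 326.34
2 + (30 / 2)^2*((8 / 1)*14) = 25202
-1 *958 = -958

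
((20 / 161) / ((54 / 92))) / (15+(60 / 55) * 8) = 440 / 49329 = 0.01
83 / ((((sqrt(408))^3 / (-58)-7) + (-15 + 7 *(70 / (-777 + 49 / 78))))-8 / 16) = 161117421557930 / 1649404474553229-97995834147808 *sqrt(102) / 1649404474553229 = -0.50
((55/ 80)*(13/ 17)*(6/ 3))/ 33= 13/ 408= 0.03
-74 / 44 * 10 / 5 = -3.36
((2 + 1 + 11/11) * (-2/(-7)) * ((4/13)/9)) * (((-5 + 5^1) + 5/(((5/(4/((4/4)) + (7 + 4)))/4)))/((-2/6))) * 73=-46720/91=-513.41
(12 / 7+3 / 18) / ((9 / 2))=79 / 189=0.42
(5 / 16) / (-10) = -1 / 32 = -0.03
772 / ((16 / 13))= 627.25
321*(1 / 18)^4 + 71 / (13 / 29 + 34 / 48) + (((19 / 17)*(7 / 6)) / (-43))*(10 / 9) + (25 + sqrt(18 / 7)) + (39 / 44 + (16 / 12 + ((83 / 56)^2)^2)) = 3*sqrt(14) / 7 + 1857636639168761321 / 19888809753415680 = 95.00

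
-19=-19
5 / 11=0.45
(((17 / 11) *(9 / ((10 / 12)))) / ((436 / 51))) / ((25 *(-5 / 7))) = -163863 / 1498750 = -0.11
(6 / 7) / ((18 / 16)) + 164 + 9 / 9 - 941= -16280 / 21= -775.24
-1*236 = -236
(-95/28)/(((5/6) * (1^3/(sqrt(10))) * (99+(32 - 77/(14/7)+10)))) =-57 * sqrt(10)/1435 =-0.13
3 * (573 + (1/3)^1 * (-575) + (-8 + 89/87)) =32569/29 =1123.07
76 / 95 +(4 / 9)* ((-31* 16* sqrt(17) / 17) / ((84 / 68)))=4 / 5 - 1984* sqrt(17) / 189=-42.48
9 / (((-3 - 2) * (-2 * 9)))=1 / 10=0.10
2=2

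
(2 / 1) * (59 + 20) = 158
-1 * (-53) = 53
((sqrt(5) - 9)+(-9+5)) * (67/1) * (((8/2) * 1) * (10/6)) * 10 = -174200/3+13400 * sqrt(5)/3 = -48078.90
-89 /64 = -1.39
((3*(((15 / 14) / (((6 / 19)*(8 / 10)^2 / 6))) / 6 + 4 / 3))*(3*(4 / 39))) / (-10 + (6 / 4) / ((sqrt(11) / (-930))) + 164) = -12439215*sqrt(11) / 2453576944-1078957 / 175255496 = -0.02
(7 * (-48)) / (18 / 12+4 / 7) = -4704 / 29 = -162.21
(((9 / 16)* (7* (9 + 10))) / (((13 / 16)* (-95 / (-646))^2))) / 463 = 1383732 / 150475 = 9.20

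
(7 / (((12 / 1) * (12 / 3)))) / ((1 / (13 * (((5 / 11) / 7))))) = 65 / 528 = 0.12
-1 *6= -6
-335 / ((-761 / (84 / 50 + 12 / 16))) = 1.07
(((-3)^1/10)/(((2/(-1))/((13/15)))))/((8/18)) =117/400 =0.29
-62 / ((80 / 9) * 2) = -3.49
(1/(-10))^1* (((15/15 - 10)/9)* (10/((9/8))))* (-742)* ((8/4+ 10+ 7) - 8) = -7255.11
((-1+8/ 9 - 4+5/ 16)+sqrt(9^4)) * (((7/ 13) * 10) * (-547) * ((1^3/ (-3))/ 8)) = 212834965/ 22464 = 9474.49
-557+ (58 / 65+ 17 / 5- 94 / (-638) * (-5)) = -11475669 / 20735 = -553.44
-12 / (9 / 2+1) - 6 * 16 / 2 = -552 / 11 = -50.18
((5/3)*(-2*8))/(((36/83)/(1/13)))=-1660/351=-4.73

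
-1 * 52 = -52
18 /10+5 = 34 /5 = 6.80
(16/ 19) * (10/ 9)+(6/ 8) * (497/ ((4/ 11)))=2807131/ 2736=1026.00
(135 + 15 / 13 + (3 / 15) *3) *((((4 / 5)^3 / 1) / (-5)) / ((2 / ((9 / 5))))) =-2560032 / 203125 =-12.60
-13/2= -6.50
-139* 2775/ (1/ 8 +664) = -1028600/ 1771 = -580.80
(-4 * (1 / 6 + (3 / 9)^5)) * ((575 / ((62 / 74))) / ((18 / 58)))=-102417850 / 67797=-1510.65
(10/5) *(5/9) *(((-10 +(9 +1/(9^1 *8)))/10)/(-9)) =71/5832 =0.01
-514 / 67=-7.67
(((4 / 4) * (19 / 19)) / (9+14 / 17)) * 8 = 0.81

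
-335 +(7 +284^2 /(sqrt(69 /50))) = -328 +403280 * sqrt(138) /69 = 68330.95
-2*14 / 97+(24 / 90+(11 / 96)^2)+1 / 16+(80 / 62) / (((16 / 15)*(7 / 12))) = 2063415797 / 969937920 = 2.13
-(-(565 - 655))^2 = -8100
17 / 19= 0.89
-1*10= -10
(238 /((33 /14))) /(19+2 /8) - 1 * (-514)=188486 /363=519.25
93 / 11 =8.45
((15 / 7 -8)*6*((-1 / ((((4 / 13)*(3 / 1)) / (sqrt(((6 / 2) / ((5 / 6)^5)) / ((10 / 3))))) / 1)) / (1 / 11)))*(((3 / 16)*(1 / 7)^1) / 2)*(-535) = -50814621*sqrt(3) / 19600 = -4490.48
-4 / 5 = -0.80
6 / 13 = 0.46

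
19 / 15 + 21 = 22.27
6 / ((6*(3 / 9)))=3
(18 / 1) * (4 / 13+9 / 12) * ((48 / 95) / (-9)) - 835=-206509 / 247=-836.07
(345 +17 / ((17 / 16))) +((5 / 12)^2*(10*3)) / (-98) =848947 / 2352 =360.95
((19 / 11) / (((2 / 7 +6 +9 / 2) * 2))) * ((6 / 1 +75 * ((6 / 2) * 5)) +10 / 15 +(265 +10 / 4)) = 1116535 / 9966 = 112.03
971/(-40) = -971/40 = -24.28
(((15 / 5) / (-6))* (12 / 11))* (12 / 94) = -36 / 517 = -0.07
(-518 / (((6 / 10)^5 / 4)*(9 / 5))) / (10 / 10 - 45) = 8093750 / 24057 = 336.44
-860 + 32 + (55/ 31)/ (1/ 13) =-24953/ 31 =-804.94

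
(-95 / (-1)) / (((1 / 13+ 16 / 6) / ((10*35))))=1296750 / 107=12119.16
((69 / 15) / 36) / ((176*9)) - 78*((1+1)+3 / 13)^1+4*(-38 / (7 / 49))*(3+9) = -3690023017 / 285120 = -12942.00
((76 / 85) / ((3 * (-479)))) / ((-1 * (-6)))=-38 / 366435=-0.00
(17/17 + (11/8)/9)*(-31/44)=-2573/3168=-0.81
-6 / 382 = -3 / 191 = -0.02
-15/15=-1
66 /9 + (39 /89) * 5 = 2543 /267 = 9.52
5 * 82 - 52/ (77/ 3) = 31414/ 77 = 407.97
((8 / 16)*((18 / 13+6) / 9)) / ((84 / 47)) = 188 / 819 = 0.23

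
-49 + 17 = -32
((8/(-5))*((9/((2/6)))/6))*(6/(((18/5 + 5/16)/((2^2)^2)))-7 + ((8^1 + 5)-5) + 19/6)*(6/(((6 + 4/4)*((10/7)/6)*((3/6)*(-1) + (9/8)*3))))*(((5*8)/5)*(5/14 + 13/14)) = -2661.74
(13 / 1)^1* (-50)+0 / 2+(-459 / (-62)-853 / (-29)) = -1102503 / 1798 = -613.18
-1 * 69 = -69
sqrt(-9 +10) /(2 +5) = 1 /7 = 0.14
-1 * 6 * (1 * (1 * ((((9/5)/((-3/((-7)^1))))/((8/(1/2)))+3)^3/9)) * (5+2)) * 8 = -41485689/32000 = -1296.43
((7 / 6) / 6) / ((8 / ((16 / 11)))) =7 / 198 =0.04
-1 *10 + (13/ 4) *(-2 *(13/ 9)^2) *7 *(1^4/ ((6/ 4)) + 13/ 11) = -991579/ 5346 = -185.48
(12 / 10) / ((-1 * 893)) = -6 / 4465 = -0.00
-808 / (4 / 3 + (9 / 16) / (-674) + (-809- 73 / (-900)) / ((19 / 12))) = 12416697600 / 7830566393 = 1.59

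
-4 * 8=-32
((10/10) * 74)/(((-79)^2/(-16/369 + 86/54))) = 126910/6908787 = 0.02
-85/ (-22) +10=305/ 22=13.86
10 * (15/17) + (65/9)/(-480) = 129379/14688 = 8.81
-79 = -79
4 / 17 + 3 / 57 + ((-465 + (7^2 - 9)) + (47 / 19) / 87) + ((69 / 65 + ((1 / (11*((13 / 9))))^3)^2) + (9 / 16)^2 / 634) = -82606710262591485074351287 / 195001174556566355028480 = -423.62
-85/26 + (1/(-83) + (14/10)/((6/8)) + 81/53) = 195047/1715610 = 0.11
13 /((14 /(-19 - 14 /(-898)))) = -55406 /3143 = -17.63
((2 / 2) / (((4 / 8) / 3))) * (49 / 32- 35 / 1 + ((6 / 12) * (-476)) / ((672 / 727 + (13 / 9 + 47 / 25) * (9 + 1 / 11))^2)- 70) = -6461052279801 / 10382794816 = -622.28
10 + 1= 11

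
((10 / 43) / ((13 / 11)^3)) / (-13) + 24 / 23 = 29168822 / 28246829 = 1.03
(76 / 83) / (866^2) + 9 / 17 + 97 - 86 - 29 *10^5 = -767183189028625 / 264546979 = -2899988.47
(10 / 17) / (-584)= -5 / 4964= -0.00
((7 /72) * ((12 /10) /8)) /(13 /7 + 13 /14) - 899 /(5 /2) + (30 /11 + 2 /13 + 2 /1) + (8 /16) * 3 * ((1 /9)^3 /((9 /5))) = -8874651431 /25019280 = -354.71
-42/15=-2.80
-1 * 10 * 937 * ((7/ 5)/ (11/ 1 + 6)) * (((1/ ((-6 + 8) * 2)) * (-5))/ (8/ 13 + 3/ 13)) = 426335/ 374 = 1139.93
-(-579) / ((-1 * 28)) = -579 / 28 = -20.68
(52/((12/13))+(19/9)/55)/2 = 13952/495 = 28.19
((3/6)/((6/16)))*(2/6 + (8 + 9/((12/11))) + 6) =271/9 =30.11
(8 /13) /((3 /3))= 8 /13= 0.62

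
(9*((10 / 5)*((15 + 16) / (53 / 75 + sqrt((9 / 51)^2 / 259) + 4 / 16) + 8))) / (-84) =-373652310378 / 43152144133 + 213435000*sqrt(259) / 43152144133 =-8.58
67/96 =0.70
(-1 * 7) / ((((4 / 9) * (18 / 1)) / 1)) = -7 / 8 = -0.88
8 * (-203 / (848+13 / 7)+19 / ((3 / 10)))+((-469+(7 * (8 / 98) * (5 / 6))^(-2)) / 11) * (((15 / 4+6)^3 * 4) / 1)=-156080.55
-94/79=-1.19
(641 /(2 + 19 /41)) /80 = 26281 /8080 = 3.25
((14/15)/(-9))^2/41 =196/747225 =0.00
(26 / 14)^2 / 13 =13 / 49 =0.27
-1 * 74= -74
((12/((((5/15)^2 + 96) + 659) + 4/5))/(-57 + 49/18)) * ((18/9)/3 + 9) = -0.00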